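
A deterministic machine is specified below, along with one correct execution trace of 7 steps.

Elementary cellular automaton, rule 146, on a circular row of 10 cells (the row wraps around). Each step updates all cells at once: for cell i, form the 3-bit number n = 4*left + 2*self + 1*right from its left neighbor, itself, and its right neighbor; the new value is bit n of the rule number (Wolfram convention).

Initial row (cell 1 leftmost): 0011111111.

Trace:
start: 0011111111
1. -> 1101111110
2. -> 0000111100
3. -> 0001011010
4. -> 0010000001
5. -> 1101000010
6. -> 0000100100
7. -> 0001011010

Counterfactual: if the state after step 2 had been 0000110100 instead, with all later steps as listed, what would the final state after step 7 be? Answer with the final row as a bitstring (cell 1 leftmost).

state after step 2 := 0000110100
3. -> 0001000010
4. -> 0010100101
5. -> 1100011000
6. -> 0010100101
7. -> 1100011000

1100011000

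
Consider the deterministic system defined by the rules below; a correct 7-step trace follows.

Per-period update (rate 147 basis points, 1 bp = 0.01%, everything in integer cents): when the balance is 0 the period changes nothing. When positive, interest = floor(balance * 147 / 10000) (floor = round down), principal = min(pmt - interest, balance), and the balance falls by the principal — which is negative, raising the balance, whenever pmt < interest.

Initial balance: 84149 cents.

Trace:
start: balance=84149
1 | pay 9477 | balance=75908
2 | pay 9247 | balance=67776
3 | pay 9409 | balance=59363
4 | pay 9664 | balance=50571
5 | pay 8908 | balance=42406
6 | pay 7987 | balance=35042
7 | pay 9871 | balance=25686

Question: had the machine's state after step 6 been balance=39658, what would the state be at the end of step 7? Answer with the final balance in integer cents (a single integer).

30369

state after step 6 := balance=39658
7 | pay 9871 | balance=30369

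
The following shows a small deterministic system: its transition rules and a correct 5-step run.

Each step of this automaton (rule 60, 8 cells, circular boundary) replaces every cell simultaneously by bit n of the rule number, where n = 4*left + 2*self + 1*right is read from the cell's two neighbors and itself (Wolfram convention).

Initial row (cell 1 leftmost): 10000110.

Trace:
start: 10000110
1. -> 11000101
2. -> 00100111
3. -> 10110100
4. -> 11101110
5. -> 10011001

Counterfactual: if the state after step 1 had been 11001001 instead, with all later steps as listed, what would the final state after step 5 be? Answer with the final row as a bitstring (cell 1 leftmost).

01010101

state after step 1 := 11001001
2. -> 00101101
3. -> 10111011
4. -> 01100110
5. -> 01010101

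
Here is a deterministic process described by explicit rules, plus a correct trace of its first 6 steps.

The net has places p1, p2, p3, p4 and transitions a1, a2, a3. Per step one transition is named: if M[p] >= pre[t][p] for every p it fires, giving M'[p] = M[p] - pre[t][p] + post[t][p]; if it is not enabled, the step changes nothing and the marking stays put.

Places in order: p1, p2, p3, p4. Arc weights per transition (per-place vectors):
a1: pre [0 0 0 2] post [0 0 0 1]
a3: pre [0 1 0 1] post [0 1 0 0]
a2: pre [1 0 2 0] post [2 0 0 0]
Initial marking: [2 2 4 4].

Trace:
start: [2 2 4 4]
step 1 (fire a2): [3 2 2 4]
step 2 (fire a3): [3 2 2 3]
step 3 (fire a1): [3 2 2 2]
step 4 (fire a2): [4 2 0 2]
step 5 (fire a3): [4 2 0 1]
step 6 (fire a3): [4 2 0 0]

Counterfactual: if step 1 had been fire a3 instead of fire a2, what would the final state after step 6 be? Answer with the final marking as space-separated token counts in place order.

(re-executing from step 1 with the substitution; state before step 1: [2 2 4 4])
step 1 (fire a3): [2 2 4 3]
step 2 (fire a3): [2 2 4 2]
step 3 (fire a1): [2 2 4 1]
step 4 (fire a2): [3 2 2 1]
step 5 (fire a3): [3 2 2 0]
step 6 (fire a3): [3 2 2 0]

3 2 2 0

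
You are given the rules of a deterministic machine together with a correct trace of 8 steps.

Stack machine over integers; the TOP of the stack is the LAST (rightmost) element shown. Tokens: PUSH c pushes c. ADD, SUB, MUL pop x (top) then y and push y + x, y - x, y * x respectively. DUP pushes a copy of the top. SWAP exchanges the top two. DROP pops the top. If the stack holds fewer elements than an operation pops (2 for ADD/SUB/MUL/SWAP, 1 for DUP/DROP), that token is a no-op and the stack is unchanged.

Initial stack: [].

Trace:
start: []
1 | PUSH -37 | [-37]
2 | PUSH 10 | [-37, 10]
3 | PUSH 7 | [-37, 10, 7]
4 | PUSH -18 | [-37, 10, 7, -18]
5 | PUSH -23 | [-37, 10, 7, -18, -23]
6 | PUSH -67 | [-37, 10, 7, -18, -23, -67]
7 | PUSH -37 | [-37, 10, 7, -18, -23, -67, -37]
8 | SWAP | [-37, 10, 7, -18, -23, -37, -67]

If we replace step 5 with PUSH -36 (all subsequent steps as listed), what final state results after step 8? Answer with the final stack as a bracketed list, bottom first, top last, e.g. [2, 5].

[-37, 10, 7, -18, -36, -37, -67]

(re-executing from step 5 with the substitution; state before step 5: [-37, 10, 7, -18])
5 | PUSH -36 | [-37, 10, 7, -18, -36]
6 | PUSH -67 | [-37, 10, 7, -18, -36, -67]
7 | PUSH -37 | [-37, 10, 7, -18, -36, -67, -37]
8 | SWAP | [-37, 10, 7, -18, -36, -37, -67]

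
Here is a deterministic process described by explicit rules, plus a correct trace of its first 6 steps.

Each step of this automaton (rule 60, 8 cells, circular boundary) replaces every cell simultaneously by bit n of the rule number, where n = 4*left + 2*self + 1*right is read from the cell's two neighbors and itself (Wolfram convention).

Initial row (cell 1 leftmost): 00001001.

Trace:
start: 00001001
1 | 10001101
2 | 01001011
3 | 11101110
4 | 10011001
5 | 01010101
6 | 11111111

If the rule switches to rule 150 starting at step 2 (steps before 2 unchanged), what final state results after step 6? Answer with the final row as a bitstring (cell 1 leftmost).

(re-executing steps 2..6 under rule 150; state before step 2: 10001101)
2 | 01010000
3 | 11011000
4 | 00000101
5 | 10001101
6 | 01010000

01010000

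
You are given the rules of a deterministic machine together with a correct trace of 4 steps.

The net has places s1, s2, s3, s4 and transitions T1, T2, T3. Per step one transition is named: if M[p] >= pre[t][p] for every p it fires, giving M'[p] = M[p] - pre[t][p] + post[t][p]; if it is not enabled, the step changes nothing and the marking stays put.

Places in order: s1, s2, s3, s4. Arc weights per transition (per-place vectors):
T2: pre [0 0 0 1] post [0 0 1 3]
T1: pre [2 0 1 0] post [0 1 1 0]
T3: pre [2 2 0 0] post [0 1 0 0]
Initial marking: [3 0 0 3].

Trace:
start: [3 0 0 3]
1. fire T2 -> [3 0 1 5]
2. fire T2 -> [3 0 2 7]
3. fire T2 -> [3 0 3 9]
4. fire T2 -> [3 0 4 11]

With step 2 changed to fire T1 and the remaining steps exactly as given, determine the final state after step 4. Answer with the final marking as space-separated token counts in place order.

1 1 3 9

(re-executing from step 2 with the substitution; state before step 2: [3 0 1 5])
2. fire T1 -> [1 1 1 5]
3. fire T2 -> [1 1 2 7]
4. fire T2 -> [1 1 3 9]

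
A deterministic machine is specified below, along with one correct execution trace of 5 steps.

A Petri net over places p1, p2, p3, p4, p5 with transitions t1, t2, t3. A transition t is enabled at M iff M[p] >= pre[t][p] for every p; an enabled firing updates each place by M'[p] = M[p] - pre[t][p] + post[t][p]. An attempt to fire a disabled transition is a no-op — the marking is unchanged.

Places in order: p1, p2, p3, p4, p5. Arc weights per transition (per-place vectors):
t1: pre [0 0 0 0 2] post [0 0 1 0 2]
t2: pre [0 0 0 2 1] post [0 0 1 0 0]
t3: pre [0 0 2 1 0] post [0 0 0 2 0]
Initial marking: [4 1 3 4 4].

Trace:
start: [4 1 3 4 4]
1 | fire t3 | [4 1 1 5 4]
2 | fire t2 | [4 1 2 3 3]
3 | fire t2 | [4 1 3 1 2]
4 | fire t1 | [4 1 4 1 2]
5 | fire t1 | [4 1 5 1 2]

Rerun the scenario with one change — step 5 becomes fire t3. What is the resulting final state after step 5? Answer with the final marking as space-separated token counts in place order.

4 1 2 2 2

(re-executing from step 5 with the substitution; state before step 5: [4 1 4 1 2])
5 | fire t3 | [4 1 2 2 2]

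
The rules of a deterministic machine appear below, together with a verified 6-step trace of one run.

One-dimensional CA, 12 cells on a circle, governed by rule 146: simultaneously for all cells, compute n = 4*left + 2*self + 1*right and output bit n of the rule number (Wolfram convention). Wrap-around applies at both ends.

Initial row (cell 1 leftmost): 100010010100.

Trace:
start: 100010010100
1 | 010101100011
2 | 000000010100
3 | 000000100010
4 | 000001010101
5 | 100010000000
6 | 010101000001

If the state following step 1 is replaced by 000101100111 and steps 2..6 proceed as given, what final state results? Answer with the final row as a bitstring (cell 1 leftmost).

101000010100

state after step 1 := 000101100111
2 | 101000011010
3 | 000100100000
4 | 001011010000
5 | 010000001000
6 | 101000010100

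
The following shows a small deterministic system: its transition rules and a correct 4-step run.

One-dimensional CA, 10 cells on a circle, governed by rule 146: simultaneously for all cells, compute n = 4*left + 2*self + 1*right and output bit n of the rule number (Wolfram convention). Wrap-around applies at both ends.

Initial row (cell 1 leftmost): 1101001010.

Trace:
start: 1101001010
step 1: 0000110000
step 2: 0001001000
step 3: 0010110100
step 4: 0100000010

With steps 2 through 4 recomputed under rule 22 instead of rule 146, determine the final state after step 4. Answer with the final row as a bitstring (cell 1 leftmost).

(re-executing steps 2..4 under rule 22; state before step 2: 0000110000)
step 2: 0001001000
step 3: 0011111100
step 4: 0100000010

0100000010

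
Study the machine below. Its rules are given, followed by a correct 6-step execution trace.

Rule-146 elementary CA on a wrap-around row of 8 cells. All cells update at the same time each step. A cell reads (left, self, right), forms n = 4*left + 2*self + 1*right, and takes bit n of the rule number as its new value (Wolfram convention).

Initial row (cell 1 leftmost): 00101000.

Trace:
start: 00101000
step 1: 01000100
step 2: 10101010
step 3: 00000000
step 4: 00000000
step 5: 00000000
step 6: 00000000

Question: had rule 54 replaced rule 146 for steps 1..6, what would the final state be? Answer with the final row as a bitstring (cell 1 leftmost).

10000010

(re-executing steps 1..6 under rule 54; state before step 1: 00101000)
step 1: 01111100
step 2: 10000010
step 3: 11000111
step 4: 00101000
step 5: 01111100
step 6: 10000010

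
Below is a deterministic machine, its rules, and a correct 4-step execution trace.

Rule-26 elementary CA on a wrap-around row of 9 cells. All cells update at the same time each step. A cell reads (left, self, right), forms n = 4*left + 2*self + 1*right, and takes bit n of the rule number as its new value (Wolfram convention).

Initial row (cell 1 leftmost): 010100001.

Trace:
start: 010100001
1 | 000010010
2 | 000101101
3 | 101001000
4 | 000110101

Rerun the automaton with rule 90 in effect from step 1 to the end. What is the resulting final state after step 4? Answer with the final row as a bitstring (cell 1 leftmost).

(re-executing steps 1..4 under rule 90; state before step 1: 010100001)
1 | 000010010
2 | 000101101
3 | 101001100
4 | 000111111

000111111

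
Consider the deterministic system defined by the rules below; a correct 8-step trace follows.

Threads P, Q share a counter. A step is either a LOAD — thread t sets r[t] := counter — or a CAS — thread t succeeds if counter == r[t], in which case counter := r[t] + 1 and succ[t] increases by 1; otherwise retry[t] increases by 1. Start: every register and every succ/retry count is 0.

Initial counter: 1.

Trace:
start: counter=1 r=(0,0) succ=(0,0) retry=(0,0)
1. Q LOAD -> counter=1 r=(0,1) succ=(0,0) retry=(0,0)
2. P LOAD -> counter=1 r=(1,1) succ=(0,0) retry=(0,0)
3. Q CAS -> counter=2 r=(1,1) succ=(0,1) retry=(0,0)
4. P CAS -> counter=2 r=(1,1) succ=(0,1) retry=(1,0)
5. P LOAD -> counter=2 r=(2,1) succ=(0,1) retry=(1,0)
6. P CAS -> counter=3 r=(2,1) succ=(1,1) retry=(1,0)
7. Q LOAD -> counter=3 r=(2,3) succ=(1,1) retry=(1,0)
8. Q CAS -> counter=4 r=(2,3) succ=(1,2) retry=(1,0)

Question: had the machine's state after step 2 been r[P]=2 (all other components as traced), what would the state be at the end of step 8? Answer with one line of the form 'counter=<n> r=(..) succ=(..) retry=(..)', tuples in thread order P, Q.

counter=5 r=(3,4) succ=(2,2) retry=(0,0)

state after step 2 := counter=1 r=(2,1) succ=(0,0) retry=(0,0)
3. Q CAS -> counter=2 r=(2,1) succ=(0,1) retry=(0,0)
4. P CAS -> counter=3 r=(2,1) succ=(1,1) retry=(0,0)
5. P LOAD -> counter=3 r=(3,1) succ=(1,1) retry=(0,0)
6. P CAS -> counter=4 r=(3,1) succ=(2,1) retry=(0,0)
7. Q LOAD -> counter=4 r=(3,4) succ=(2,1) retry=(0,0)
8. Q CAS -> counter=5 r=(3,4) succ=(2,2) retry=(0,0)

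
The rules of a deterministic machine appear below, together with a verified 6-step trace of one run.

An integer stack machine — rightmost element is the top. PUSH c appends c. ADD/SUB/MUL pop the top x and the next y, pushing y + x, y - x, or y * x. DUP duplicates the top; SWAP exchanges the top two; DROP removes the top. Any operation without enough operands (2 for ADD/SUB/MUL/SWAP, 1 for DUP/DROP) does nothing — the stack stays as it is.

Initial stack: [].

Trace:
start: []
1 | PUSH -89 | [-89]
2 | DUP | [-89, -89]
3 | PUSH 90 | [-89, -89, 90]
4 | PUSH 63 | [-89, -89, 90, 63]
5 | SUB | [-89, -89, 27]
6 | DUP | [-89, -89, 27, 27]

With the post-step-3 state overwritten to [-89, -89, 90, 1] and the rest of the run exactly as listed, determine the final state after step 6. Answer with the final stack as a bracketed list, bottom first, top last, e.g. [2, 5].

state after step 3 := [-89, -89, 90, 1]
4 | PUSH 63 | [-89, -89, 90, 1, 63]
5 | SUB | [-89, -89, 90, -62]
6 | DUP | [-89, -89, 90, -62, -62]

[-89, -89, 90, -62, -62]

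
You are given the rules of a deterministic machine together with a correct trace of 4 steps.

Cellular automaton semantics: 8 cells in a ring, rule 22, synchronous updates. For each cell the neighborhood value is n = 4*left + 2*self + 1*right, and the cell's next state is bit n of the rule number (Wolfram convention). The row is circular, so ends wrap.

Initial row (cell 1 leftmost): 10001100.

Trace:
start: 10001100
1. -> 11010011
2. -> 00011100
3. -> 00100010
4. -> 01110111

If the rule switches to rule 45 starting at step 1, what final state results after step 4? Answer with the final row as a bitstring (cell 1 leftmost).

00110100

(re-executing steps 1..4 under rule 45; state before step 1: 10001100)
1. -> 10101000
2. -> 11111010
3. -> 10000111
4. -> 00110100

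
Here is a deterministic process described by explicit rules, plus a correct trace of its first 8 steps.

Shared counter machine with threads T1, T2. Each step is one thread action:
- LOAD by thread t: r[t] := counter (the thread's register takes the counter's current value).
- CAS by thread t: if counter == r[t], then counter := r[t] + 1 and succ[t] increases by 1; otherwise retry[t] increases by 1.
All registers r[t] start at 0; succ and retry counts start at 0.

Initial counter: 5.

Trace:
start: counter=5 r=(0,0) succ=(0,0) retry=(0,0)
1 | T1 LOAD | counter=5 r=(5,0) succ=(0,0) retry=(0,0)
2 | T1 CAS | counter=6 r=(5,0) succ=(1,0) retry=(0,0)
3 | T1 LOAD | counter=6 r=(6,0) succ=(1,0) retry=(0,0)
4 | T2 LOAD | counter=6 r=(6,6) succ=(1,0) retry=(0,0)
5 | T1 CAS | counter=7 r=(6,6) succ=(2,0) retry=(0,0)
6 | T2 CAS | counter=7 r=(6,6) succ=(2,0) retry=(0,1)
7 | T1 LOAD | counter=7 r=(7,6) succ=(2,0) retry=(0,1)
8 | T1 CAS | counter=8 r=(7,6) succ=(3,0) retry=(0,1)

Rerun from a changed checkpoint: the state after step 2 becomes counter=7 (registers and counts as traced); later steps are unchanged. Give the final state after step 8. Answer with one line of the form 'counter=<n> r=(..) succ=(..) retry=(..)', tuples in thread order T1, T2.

state after step 2 := counter=7 r=(5,0) succ=(1,0) retry=(0,0)
3 | T1 LOAD | counter=7 r=(7,0) succ=(1,0) retry=(0,0)
4 | T2 LOAD | counter=7 r=(7,7) succ=(1,0) retry=(0,0)
5 | T1 CAS | counter=8 r=(7,7) succ=(2,0) retry=(0,0)
6 | T2 CAS | counter=8 r=(7,7) succ=(2,0) retry=(0,1)
7 | T1 LOAD | counter=8 r=(8,7) succ=(2,0) retry=(0,1)
8 | T1 CAS | counter=9 r=(8,7) succ=(3,0) retry=(0,1)

counter=9 r=(8,7) succ=(3,0) retry=(0,1)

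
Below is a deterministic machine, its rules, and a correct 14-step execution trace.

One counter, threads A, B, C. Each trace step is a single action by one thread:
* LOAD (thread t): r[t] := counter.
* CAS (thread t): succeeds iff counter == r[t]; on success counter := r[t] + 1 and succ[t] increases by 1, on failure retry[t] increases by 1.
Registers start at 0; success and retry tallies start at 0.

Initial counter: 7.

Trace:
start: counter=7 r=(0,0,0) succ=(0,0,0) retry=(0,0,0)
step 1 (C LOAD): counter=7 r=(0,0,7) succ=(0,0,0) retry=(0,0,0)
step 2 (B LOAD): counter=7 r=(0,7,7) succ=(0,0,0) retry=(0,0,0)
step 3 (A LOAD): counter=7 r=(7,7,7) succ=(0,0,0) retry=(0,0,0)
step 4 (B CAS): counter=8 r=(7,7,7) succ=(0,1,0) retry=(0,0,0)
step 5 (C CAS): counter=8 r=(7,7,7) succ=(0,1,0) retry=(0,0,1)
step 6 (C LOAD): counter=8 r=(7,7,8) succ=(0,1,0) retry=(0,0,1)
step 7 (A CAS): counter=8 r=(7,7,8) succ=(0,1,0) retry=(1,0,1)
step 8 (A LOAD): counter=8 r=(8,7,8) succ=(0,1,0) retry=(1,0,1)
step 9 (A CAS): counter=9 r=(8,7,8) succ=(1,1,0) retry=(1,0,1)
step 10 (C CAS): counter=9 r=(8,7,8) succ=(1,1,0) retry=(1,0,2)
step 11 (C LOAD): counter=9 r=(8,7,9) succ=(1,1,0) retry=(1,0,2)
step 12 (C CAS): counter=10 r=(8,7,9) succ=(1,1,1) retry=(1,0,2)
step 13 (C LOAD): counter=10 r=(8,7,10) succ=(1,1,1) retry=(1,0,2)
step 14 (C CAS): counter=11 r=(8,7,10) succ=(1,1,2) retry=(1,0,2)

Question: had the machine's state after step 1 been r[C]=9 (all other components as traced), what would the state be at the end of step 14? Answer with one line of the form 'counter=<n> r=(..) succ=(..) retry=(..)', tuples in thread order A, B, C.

state after step 1 := counter=7 r=(0,0,9) succ=(0,0,0) retry=(0,0,0)
step 2 (B LOAD): counter=7 r=(0,7,9) succ=(0,0,0) retry=(0,0,0)
step 3 (A LOAD): counter=7 r=(7,7,9) succ=(0,0,0) retry=(0,0,0)
step 4 (B CAS): counter=8 r=(7,7,9) succ=(0,1,0) retry=(0,0,0)
step 5 (C CAS): counter=8 r=(7,7,9) succ=(0,1,0) retry=(0,0,1)
step 6 (C LOAD): counter=8 r=(7,7,8) succ=(0,1,0) retry=(0,0,1)
step 7 (A CAS): counter=8 r=(7,7,8) succ=(0,1,0) retry=(1,0,1)
step 8 (A LOAD): counter=8 r=(8,7,8) succ=(0,1,0) retry=(1,0,1)
step 9 (A CAS): counter=9 r=(8,7,8) succ=(1,1,0) retry=(1,0,1)
step 10 (C CAS): counter=9 r=(8,7,8) succ=(1,1,0) retry=(1,0,2)
step 11 (C LOAD): counter=9 r=(8,7,9) succ=(1,1,0) retry=(1,0,2)
step 12 (C CAS): counter=10 r=(8,7,9) succ=(1,1,1) retry=(1,0,2)
step 13 (C LOAD): counter=10 r=(8,7,10) succ=(1,1,1) retry=(1,0,2)
step 14 (C CAS): counter=11 r=(8,7,10) succ=(1,1,2) retry=(1,0,2)

counter=11 r=(8,7,10) succ=(1,1,2) retry=(1,0,2)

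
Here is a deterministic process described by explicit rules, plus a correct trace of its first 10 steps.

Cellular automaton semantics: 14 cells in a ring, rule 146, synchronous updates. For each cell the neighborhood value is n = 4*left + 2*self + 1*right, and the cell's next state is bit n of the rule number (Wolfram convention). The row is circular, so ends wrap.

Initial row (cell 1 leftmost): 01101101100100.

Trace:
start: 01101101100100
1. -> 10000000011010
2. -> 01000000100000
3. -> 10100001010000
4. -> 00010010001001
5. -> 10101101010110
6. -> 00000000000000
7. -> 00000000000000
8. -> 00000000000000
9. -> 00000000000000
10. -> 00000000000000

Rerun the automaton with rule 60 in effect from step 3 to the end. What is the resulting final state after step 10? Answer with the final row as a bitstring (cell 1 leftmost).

01100000110000

(re-executing steps 3..10 under rule 60; state before step 3: 01000000100000)
3. -> 01100000110000
4. -> 01010000101000
5. -> 01111000111100
6. -> 01000100100010
7. -> 01100110110011
8. -> 11010101101010
9. -> 10111111011111
10. -> 01100000110000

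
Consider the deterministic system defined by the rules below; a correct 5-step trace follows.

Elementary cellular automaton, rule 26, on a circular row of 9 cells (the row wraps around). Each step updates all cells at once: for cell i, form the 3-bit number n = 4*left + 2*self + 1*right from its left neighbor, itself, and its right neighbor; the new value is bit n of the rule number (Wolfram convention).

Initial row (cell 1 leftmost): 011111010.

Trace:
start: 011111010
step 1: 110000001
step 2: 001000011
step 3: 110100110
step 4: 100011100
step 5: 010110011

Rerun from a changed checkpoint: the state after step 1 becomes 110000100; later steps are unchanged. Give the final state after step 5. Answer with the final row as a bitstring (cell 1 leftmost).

state after step 1 := 110000100
step 2: 101001011
step 3: 000110010
step 4: 001101101
step 5: 111001000

111001000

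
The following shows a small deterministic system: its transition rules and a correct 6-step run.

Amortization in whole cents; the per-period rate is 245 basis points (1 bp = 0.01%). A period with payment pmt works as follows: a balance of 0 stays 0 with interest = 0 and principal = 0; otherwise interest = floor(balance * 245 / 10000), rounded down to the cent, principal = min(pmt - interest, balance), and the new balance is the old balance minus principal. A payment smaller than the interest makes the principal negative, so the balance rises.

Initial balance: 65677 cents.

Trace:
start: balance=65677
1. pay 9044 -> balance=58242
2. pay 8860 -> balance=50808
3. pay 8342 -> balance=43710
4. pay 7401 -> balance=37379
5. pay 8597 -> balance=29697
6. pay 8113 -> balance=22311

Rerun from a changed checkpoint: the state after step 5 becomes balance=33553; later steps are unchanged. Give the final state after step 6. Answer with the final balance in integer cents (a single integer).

26262

state after step 5 := balance=33553
6. pay 8113 -> balance=26262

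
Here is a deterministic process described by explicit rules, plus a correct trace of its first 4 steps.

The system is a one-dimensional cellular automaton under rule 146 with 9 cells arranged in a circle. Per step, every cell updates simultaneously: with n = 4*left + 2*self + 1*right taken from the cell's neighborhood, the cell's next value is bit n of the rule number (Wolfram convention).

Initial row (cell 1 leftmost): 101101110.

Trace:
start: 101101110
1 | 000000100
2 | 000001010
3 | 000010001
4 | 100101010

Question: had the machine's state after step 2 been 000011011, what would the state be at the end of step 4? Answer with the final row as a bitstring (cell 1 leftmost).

state after step 2 := 000011011
3 | 100100000
4 | 011010001

011010001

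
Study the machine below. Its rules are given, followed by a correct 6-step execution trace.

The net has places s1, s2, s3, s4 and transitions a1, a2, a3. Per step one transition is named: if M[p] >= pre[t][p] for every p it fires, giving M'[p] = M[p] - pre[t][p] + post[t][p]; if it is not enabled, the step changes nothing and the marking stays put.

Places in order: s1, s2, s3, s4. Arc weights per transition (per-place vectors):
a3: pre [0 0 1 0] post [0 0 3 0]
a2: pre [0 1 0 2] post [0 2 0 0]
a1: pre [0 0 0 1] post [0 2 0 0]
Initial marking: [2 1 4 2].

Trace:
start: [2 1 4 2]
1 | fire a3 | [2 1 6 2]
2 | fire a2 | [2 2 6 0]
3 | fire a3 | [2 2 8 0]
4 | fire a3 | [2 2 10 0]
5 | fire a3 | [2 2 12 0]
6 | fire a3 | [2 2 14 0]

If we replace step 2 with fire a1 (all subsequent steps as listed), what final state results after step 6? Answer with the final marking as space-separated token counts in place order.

(re-executing from step 2 with the substitution; state before step 2: [2 1 6 2])
2 | fire a1 | [2 3 6 1]
3 | fire a3 | [2 3 8 1]
4 | fire a3 | [2 3 10 1]
5 | fire a3 | [2 3 12 1]
6 | fire a3 | [2 3 14 1]

2 3 14 1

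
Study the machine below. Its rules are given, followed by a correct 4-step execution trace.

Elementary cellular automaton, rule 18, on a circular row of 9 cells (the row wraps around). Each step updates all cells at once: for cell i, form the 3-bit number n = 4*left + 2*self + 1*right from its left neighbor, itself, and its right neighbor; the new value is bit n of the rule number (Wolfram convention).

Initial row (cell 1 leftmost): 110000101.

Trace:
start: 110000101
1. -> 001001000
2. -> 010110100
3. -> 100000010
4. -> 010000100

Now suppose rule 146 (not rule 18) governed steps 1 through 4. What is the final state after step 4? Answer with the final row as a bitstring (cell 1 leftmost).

000100001

(re-executing steps 1..4 under rule 146; state before step 1: 110000101)
1. -> 101001000
2. -> 000110101
3. -> 101000000
4. -> 000100001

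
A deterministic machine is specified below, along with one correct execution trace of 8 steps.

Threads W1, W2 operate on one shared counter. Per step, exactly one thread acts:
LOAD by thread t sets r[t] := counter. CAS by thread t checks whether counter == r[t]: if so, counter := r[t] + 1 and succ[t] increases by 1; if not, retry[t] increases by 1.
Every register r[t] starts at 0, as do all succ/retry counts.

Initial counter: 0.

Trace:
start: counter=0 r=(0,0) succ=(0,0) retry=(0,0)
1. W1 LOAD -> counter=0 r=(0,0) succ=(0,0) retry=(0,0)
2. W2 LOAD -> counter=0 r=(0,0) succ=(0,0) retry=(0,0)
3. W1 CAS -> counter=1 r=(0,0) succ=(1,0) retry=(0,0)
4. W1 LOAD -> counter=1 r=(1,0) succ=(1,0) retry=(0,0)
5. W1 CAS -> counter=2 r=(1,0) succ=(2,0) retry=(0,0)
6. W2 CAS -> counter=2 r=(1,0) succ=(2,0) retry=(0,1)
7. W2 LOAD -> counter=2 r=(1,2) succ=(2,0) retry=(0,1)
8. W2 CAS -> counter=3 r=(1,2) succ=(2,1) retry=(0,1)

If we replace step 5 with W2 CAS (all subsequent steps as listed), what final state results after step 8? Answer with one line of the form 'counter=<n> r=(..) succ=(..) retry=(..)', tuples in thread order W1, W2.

(re-executing from step 5 with the substitution; state before step 5: counter=1 r=(1,0) succ=(1,0) retry=(0,0))
5. W2 CAS -> counter=1 r=(1,0) succ=(1,0) retry=(0,1)
6. W2 CAS -> counter=1 r=(1,0) succ=(1,0) retry=(0,2)
7. W2 LOAD -> counter=1 r=(1,1) succ=(1,0) retry=(0,2)
8. W2 CAS -> counter=2 r=(1,1) succ=(1,1) retry=(0,2)

counter=2 r=(1,1) succ=(1,1) retry=(0,2)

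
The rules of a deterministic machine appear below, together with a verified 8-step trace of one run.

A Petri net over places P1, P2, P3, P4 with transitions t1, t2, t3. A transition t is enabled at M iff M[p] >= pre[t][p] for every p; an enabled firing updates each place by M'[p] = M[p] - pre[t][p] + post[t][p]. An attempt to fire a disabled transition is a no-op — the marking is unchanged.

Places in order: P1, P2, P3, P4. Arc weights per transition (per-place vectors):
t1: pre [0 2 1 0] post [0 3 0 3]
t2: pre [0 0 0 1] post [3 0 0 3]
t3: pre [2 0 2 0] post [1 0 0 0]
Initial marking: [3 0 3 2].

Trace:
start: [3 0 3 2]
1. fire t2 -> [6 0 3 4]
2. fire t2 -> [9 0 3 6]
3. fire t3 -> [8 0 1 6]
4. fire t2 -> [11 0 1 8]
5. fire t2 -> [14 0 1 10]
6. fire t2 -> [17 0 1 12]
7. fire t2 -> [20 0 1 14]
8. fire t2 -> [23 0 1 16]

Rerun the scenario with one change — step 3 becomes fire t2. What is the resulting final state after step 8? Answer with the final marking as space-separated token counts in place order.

27 0 3 18

(re-executing from step 3 with the substitution; state before step 3: [9 0 3 6])
3. fire t2 -> [12 0 3 8]
4. fire t2 -> [15 0 3 10]
5. fire t2 -> [18 0 3 12]
6. fire t2 -> [21 0 3 14]
7. fire t2 -> [24 0 3 16]
8. fire t2 -> [27 0 3 18]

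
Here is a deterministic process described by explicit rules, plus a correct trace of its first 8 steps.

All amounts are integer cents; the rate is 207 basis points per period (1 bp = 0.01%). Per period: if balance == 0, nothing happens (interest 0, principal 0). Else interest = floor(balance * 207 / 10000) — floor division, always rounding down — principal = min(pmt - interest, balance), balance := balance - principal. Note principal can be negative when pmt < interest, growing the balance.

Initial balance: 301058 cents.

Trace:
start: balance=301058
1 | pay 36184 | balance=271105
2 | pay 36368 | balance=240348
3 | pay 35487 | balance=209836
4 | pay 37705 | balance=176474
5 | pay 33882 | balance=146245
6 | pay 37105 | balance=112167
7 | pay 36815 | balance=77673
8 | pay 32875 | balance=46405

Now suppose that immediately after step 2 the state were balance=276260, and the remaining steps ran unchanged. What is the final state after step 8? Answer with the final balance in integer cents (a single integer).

state after step 2 := balance=276260
3 | pay 35487 | balance=246491
4 | pay 37705 | balance=213888
5 | pay 33882 | balance=184433
6 | pay 37105 | balance=151145
7 | pay 36815 | balance=117458
8 | pay 32875 | balance=87014

87014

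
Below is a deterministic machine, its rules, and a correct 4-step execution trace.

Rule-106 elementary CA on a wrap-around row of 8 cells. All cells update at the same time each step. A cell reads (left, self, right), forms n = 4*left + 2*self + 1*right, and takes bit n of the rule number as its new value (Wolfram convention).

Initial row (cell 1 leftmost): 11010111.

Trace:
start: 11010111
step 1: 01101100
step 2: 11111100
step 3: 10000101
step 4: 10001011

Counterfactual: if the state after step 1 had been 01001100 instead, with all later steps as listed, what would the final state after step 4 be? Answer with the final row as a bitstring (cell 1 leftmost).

01111010

state after step 1 := 01001100
step 2: 10011100
step 3: 00110101
step 4: 01111010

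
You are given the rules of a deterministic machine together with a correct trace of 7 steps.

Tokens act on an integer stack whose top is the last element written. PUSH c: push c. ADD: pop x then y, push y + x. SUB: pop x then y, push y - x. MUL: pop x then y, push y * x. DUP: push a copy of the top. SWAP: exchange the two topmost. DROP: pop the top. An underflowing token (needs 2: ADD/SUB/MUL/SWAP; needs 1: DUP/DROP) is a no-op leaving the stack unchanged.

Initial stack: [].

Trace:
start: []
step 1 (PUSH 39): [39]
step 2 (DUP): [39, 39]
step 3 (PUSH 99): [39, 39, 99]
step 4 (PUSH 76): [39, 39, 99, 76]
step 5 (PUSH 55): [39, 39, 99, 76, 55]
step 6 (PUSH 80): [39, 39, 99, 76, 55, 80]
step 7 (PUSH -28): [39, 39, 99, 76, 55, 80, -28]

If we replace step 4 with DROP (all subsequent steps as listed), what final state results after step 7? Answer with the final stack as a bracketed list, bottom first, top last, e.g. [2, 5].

(re-executing from step 4 with the substitution; state before step 4: [39, 39, 99])
step 4 (DROP): [39, 39]
step 5 (PUSH 55): [39, 39, 55]
step 6 (PUSH 80): [39, 39, 55, 80]
step 7 (PUSH -28): [39, 39, 55, 80, -28]

[39, 39, 55, 80, -28]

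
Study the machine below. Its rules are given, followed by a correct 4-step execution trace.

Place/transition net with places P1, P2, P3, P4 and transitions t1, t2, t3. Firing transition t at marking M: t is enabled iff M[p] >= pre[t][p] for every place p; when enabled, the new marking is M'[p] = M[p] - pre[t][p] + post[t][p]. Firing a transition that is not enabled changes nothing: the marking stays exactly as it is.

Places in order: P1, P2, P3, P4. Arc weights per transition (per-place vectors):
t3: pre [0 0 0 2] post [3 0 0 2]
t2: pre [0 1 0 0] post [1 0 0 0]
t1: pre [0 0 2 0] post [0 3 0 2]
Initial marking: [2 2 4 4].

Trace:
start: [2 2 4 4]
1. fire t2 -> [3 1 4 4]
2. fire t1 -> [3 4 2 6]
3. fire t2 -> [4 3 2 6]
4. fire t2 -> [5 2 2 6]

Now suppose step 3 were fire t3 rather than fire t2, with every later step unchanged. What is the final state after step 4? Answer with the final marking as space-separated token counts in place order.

(re-executing from step 3 with the substitution; state before step 3: [3 4 2 6])
3. fire t3 -> [6 4 2 6]
4. fire t2 -> [7 3 2 6]

7 3 2 6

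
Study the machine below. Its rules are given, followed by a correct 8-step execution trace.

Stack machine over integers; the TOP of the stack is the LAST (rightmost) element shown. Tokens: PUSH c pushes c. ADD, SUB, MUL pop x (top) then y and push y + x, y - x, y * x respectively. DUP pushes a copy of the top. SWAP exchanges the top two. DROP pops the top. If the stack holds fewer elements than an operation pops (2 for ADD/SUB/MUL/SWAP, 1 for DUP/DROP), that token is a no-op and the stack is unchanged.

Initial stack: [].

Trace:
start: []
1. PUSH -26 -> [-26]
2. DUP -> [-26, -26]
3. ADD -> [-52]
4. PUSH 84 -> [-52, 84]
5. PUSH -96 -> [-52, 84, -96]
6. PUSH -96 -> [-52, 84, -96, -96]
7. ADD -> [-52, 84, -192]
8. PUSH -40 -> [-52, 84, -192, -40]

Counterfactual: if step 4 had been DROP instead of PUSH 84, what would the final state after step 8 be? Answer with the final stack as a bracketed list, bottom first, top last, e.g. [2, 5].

[-192, -40]

(re-executing from step 4 with the substitution; state before step 4: [-52])
4. DROP -> []
5. PUSH -96 -> [-96]
6. PUSH -96 -> [-96, -96]
7. ADD -> [-192]
8. PUSH -40 -> [-192, -40]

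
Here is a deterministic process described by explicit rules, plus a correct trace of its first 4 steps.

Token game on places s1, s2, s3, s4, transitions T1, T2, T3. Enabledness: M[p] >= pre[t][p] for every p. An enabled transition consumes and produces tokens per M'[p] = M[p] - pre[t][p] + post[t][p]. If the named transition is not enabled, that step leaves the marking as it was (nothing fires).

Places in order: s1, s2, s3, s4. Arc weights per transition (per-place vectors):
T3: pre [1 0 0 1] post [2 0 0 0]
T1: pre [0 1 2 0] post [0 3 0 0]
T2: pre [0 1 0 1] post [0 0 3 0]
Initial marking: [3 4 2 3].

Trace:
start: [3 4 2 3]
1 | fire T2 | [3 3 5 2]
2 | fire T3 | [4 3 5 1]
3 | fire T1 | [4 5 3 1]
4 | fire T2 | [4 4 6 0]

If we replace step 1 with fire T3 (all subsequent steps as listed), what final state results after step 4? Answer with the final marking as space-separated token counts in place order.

(re-executing from step 1 with the substitution; state before step 1: [3 4 2 3])
1 | fire T3 | [4 4 2 2]
2 | fire T3 | [5 4 2 1]
3 | fire T1 | [5 6 0 1]
4 | fire T2 | [5 5 3 0]

5 5 3 0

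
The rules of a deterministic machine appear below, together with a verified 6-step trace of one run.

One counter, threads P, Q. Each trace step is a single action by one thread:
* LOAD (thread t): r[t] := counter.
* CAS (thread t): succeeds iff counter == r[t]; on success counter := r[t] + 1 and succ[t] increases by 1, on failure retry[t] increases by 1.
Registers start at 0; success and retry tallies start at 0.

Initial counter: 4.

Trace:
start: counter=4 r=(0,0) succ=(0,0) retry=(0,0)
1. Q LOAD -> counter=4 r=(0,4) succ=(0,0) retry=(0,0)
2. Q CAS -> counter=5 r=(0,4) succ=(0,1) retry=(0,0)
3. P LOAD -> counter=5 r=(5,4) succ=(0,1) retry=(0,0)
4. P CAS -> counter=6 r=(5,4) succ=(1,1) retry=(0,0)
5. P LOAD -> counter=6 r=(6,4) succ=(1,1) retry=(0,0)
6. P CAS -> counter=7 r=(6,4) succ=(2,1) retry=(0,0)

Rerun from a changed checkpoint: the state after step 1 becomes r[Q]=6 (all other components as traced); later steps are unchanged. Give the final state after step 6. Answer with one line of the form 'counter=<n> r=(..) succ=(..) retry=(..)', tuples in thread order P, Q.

state after step 1 := counter=4 r=(0,6) succ=(0,0) retry=(0,0)
2. Q CAS -> counter=4 r=(0,6) succ=(0,0) retry=(0,1)
3. P LOAD -> counter=4 r=(4,6) succ=(0,0) retry=(0,1)
4. P CAS -> counter=5 r=(4,6) succ=(1,0) retry=(0,1)
5. P LOAD -> counter=5 r=(5,6) succ=(1,0) retry=(0,1)
6. P CAS -> counter=6 r=(5,6) succ=(2,0) retry=(0,1)

counter=6 r=(5,6) succ=(2,0) retry=(0,1)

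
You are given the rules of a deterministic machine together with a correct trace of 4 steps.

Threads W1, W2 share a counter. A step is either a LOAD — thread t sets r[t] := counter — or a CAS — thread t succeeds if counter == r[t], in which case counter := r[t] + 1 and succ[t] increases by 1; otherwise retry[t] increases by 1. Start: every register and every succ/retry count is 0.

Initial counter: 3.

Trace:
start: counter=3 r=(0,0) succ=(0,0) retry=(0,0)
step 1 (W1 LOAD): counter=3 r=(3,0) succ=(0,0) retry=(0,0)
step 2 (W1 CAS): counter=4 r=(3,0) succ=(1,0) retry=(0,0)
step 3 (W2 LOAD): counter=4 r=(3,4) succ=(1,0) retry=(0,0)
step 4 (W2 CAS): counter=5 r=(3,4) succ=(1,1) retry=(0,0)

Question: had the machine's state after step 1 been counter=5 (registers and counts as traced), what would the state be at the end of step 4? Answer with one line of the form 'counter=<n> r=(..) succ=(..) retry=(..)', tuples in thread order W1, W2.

counter=6 r=(3,5) succ=(0,1) retry=(1,0)

state after step 1 := counter=5 r=(3,0) succ=(0,0) retry=(0,0)
step 2 (W1 CAS): counter=5 r=(3,0) succ=(0,0) retry=(1,0)
step 3 (W2 LOAD): counter=5 r=(3,5) succ=(0,0) retry=(1,0)
step 4 (W2 CAS): counter=6 r=(3,5) succ=(0,1) retry=(1,0)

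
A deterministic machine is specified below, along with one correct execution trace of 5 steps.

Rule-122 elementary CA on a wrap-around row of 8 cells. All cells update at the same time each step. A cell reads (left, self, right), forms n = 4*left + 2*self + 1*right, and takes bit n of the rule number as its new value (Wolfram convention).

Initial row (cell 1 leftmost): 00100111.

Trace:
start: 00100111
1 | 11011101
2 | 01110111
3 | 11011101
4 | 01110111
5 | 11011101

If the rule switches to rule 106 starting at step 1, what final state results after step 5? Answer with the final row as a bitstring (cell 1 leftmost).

11011101

(re-executing steps 1..5 under rule 106; state before step 1: 00100111)
1 | 01001101
2 | 10011110
3 | 00110011
4 | 01110111
5 | 11011101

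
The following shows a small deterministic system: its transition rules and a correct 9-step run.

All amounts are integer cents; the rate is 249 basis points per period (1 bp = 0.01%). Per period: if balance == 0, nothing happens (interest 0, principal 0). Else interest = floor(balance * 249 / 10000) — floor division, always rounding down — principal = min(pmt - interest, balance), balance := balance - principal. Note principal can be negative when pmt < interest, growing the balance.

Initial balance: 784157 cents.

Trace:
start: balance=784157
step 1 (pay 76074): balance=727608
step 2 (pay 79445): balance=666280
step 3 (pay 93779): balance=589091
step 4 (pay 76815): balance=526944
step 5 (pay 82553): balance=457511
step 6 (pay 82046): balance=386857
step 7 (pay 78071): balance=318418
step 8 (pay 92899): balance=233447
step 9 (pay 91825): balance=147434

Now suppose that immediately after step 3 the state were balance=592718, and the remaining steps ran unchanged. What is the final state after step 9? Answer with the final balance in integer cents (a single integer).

state after step 3 := balance=592718
step 4 (pay 76815): balance=530661
step 5 (pay 82553): balance=461321
step 6 (pay 82046): balance=390761
step 7 (pay 78071): balance=322419
step 8 (pay 92899): balance=237548
step 9 (pay 91825): balance=151637

151637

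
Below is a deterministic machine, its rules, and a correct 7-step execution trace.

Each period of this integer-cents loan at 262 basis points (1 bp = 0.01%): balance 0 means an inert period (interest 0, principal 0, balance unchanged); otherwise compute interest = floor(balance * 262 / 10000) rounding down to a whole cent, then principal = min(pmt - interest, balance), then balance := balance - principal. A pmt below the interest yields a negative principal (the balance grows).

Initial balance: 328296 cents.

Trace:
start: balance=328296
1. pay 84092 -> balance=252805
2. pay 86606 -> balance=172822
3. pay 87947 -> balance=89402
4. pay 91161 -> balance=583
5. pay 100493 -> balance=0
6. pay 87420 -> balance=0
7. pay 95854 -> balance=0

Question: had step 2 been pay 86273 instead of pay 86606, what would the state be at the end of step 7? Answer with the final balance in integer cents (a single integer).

(re-executing from step 2 with the substitution; state before step 2: balance=252805)
2. pay 86273 -> balance=173155
3. pay 87947 -> balance=89744
4. pay 91161 -> balance=934
5. pay 100493 -> balance=0
6. pay 87420 -> balance=0
7. pay 95854 -> balance=0

0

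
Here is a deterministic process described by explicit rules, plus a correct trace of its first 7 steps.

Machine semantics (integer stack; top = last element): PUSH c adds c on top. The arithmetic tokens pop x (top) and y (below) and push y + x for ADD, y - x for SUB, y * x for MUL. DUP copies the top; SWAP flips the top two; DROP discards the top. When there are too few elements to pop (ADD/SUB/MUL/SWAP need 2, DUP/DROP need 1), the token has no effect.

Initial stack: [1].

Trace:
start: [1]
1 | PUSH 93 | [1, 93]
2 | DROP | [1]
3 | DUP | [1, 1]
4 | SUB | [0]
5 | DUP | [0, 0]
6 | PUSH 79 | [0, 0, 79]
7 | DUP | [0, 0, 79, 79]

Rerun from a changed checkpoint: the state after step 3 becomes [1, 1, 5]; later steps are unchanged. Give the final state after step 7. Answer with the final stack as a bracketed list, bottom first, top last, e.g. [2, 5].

state after step 3 := [1, 1, 5]
4 | SUB | [1, -4]
5 | DUP | [1, -4, -4]
6 | PUSH 79 | [1, -4, -4, 79]
7 | DUP | [1, -4, -4, 79, 79]

[1, -4, -4, 79, 79]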